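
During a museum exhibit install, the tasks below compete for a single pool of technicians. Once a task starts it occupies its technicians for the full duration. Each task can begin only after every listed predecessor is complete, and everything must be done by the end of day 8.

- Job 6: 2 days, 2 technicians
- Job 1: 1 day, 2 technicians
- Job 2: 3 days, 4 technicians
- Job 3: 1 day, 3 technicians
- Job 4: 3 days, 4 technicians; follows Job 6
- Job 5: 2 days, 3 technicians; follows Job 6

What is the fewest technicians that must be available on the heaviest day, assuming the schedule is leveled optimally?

Early-start (Job 6@1, Job 1@1, Job 2@1, Job 3@1, Job 4@3, Job 5@3) gives peak 11: d1:11  d2:6  d3:11  d4:7  d5:4  d6:0  d7:0  d8:0.
Shift Job 1→3, Job 3→4, Job 4→6, Job 5→4.
Schedule Job 6@1, Job 1@3, Job 2@1, Job 3@4, Job 4@6, Job 5@4: d1:6  d2:6  d3:6  d4:6  d5:3  d6:4  d7:4  d8:4 — peak 6.

6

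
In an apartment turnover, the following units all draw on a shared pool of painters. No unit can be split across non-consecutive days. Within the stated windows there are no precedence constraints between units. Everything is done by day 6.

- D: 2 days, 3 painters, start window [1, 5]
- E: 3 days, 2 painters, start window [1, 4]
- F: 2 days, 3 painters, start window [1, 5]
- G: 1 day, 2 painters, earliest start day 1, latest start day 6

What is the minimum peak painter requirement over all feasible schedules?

5

Early-start (D@1, E@1, F@1, G@1) gives peak 10: d1:10  d2:8  d3:2  d4:0  d5:0  d6:0.
Shift F→3, G→4.
Schedule D@1, E@1, F@3, G@4: d1:5  d2:5  d3:5  d4:5  d5:0  d6:0 — peak 5.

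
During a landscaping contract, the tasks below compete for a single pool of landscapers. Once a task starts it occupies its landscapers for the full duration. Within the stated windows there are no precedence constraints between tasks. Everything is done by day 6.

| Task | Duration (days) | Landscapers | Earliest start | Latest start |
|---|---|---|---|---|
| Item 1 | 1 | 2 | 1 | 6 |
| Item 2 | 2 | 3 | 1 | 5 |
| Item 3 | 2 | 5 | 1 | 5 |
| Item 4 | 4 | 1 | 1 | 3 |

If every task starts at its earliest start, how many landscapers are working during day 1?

At early start, day 1 has: Item 1, Item 2, Item 3, Item 4.
Demand: 2 + 3 + 5 + 1 = 11.

11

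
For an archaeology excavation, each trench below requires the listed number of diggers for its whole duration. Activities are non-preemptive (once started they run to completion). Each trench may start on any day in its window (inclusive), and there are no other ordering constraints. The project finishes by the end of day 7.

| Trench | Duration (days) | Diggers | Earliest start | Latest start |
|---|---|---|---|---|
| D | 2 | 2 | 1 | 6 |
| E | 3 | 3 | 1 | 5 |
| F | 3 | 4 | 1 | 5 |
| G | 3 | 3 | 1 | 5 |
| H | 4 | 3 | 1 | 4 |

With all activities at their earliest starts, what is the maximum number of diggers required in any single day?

15

Early-start schedule: D@1, E@1, F@1, G@1, H@1.
Load per day: day 1: 15, day 2: 15, day 3: 13, day 4: 3, day 5: 0, day 6: 0, day 7: 0.
Peak is 15.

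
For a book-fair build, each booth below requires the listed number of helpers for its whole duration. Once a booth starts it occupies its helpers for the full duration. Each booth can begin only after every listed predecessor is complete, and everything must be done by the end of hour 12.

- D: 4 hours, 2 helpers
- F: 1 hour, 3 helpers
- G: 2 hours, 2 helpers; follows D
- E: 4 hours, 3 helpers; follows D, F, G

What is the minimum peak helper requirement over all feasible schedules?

Early-start (D@1, F@1, G@5, E@7) gives peak 5: h1:5  h2:2  h3:2  h4:2  h5:2  h6:2  h7:3  h8:3  h9:3  h10:3  h11:0  h12:0.
Shift F→5, G→6, E→8.
Schedule D@1, F@5, G@6, E@8: h1:2  h2:2  h3:2  h4:2  h5:3  h6:2  h7:2  h8:3  h9:3  h10:3  h11:3  h12:0 — peak 3.
Total helper-hours = 27 over 12 hours ⇒ peak ≥ ⌈27/12⌉ = 3, so 3 is optimal.

3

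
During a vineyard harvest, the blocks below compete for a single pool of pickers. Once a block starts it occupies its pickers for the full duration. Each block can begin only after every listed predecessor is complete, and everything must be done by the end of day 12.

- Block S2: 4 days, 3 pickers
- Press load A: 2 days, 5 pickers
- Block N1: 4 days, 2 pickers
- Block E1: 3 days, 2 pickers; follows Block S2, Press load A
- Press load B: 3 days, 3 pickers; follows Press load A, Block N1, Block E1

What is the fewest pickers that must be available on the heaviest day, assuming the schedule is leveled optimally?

5

Early-start (Block S2@1, Press load A@1, Block N1@1, Block E1@5, Press load B@8) gives peak 10: d1:10  d2:10  d3:5  d4:5  d5:2  d6:2  d7:2  d8:3  d9:3  d10:3  d11:0  d12:0.
Shift Press load A→5, Block E1→7, Press load B→10.
Schedule Block S2@1, Press load A@5, Block N1@1, Block E1@7, Press load B@10: d1:5  d2:5  d3:5  d4:5  d5:5  d6:5  d7:2  d8:2  d9:2  d10:3  d11:3  d12:3 — peak 5.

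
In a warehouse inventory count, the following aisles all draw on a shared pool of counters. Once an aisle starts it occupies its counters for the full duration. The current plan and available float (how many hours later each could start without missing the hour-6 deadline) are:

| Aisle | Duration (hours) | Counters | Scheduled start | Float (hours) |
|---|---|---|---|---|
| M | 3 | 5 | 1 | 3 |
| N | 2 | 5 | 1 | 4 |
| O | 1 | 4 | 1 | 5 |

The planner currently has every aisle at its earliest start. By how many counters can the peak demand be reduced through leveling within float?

9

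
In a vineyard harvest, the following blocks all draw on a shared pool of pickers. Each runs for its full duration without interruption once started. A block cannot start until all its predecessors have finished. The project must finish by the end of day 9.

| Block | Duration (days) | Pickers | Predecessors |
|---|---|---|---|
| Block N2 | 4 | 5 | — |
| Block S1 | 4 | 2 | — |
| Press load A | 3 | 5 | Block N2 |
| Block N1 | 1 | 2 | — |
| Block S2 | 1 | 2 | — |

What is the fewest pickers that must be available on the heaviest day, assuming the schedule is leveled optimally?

7

Early-start (Block N2@1, Block S1@1, Press load A@5, Block N1@1, Block S2@1) gives peak 11: d1:11  d2:7  d3:7  d4:7  d5:5  d6:5  d7:5  d8:0  d9:0.
Shift Block N1→5, Block S2→6.
Schedule Block N2@1, Block S1@1, Press load A@5, Block N1@5, Block S2@6: d1:7  d2:7  d3:7  d4:7  d5:7  d6:7  d7:5  d8:0  d9:0 — peak 7.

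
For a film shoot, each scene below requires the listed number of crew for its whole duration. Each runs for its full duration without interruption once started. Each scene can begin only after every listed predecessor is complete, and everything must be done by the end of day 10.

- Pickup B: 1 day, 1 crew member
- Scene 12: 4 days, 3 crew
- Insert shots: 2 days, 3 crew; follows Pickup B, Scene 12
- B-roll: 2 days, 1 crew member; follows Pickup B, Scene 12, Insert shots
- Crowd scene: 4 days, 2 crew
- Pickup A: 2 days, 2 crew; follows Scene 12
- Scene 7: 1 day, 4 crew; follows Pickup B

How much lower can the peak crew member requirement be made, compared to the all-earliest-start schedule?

Early-start peak: d1:6  d2:9  d3:5  d4:5  d5:5  d6:5  d7:1  d8:1  d9:0  d10:0 ⇒ 9.
Leveled (Pickup B@1, Scene 12@1, Insert shots@5, B-roll@7, Crowd scene@2, Pickup A@6, Scene 7@8): d1:4  d2:5  d3:5  d4:5  d5:5  d6:5  d7:3  d8:5  d9:0  d10:0 ⇒ 5.
Reduction 9 − 5 = 4.

4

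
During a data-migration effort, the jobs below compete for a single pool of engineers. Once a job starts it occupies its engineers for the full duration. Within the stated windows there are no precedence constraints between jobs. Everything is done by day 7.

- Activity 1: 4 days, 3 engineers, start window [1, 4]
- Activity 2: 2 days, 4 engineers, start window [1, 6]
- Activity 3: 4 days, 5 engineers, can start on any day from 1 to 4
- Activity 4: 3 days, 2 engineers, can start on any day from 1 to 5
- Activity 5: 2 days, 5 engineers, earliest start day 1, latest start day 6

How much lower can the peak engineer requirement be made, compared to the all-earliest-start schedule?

9

Early-start peak: d1:19  d2:19  d3:10  d4:8  d5:0  d6:0  d7:0 ⇒ 19.
Leveled (Activity 1@1, Activity 2@1, Activity 3@3, Activity 4@1, Activity 5@5): d1:9  d2:9  d3:10  d4:8  d5:10  d6:10  d7:0 ⇒ 10.
Reduction 19 − 10 = 9.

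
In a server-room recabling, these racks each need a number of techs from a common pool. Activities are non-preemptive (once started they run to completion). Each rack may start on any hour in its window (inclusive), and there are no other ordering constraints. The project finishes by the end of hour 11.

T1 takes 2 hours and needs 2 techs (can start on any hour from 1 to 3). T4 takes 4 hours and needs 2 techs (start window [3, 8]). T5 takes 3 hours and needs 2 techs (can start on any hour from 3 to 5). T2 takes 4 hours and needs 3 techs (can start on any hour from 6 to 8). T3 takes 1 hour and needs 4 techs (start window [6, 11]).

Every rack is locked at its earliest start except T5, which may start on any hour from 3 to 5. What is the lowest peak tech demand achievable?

T5@3: h1:2  h2:2  h3:4  h4:4  h5:4  h6:9  h7:3  h8:3  h9:3  h10:0  h11:0 → peak 9
T5@4: h1:2  h2:2  h3:2  h4:4  h5:4  h6:11  h7:3  h8:3  h9:3  h10:0  h11:0 → peak 11
T5@5: h1:2  h2:2  h3:2  h4:2  h5:4  h6:11  h7:5  h8:3  h9:3  h10:0  h11:0 → peak 11
Best is T5@3, peak 9.

9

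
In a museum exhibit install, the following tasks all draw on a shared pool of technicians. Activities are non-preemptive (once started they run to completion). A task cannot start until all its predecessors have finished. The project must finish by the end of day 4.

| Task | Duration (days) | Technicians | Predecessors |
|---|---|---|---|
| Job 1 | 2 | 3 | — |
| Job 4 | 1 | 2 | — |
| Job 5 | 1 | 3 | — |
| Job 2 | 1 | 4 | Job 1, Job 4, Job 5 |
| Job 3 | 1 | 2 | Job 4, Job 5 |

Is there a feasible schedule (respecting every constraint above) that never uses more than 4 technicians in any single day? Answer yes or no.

Total technician-days = 17; over 4 days the average is 17/4 > 4, so some day must exceed 4.

no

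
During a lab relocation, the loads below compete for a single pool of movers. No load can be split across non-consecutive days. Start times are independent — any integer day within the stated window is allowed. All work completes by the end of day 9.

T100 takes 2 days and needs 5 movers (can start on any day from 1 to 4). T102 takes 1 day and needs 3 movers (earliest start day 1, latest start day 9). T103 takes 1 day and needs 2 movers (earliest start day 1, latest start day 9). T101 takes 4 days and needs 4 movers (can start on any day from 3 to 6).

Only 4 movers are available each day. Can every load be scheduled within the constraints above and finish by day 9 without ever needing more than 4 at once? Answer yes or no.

The minimum achievable peak is 5; 4 < 5, so no feasible schedule stays within the cap.

no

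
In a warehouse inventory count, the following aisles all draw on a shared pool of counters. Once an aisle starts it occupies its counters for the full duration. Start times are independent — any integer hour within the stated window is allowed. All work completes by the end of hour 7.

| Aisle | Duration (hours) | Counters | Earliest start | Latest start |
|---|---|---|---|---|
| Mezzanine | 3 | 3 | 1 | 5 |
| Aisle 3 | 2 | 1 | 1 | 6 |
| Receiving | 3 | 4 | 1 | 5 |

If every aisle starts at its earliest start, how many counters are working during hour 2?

8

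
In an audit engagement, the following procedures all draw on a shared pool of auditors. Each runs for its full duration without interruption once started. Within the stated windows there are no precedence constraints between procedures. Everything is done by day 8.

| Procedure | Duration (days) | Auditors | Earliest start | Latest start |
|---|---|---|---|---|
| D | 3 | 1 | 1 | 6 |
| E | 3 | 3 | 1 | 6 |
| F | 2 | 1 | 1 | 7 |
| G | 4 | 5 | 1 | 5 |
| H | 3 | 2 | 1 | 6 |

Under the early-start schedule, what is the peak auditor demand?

12

Early-start schedule: D@1, E@1, F@1, G@1, H@1.
Load per day: day 1: 12, day 2: 12, day 3: 11, day 4: 5, day 5: 0, day 6: 0, day 7: 0, day 8: 0.
Peak is 12.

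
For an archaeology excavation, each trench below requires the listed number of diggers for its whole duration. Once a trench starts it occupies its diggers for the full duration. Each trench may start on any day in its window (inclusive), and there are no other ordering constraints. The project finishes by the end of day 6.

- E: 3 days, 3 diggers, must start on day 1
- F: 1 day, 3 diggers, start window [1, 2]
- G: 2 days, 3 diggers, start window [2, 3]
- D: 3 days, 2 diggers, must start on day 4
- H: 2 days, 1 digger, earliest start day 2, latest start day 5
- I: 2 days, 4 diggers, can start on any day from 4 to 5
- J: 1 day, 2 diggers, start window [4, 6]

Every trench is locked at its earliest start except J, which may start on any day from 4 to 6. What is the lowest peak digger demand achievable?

7

J@4: d1:6  d2:7  d3:7  d4:8  d5:6  d6:2 → peak 8
J@5: d1:6  d2:7  d3:7  d4:6  d5:8  d6:2 → peak 8
J@6: d1:6  d2:7  d3:7  d4:6  d5:6  d6:4 → peak 7
Best is J@6, peak 7.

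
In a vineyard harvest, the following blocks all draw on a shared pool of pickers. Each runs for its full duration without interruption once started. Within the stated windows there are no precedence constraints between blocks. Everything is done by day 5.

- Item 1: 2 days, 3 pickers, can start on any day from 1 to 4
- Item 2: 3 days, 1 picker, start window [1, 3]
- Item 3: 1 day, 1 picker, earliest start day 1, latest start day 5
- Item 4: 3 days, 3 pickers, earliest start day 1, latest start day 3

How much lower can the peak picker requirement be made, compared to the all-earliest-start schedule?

Early-start peak: d1:8  d2:7  d3:4  d4:0  d5:0 ⇒ 8.
Leveled (Item 1@1, Item 2@1, Item 3@4, Item 4@3): d1:4  d2:4  d3:4  d4:4  d5:3 ⇒ 4.
Reduction 8 − 4 = 4.

4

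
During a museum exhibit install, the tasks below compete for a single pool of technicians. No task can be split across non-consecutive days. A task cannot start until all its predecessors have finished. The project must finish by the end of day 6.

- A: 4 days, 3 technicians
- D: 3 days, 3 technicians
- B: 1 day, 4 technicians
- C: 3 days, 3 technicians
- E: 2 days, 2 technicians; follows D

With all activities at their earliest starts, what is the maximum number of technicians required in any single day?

Early-start schedule: A@1, D@1, B@1, C@1, E@4.
Load per day: day 1: 13, day 2: 9, day 3: 9, day 4: 5, day 5: 2, day 6: 0.
Peak is 13.

13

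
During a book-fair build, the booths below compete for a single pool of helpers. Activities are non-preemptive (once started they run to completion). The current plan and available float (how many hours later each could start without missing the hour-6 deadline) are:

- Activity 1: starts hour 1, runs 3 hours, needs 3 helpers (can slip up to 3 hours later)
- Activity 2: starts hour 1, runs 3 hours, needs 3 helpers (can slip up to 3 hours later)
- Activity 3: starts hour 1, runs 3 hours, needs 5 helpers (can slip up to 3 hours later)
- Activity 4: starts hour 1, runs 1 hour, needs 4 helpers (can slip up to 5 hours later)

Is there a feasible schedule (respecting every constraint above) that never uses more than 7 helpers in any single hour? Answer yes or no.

no

The minimum achievable peak is 8; 7 < 8, so no feasible schedule stays within the cap.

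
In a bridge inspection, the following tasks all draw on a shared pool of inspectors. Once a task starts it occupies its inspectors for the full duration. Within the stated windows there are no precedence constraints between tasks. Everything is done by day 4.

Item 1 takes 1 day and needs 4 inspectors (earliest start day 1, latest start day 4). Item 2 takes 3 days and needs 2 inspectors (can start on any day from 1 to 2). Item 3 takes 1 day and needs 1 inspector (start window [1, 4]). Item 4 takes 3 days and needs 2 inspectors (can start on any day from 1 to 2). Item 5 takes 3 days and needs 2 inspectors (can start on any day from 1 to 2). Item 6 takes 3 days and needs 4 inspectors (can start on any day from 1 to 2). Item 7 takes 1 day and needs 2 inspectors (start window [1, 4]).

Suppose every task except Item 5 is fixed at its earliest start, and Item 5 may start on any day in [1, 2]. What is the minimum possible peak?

15

Item 5@1: d1:17  d2:10  d3:10  d4:0 → peak 17
Item 5@2: d1:15  d2:10  d3:10  d4:2 → peak 15
Best is Item 5@2, peak 15.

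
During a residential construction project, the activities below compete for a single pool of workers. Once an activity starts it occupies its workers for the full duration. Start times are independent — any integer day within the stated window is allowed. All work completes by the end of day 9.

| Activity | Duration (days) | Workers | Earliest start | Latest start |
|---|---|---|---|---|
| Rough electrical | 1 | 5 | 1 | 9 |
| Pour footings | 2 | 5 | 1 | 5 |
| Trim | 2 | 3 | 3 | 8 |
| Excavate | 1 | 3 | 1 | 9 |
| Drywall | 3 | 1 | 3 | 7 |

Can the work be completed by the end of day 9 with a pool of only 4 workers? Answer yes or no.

The minimum achievable peak is 5; 4 < 5, so no feasible schedule stays within the cap.

no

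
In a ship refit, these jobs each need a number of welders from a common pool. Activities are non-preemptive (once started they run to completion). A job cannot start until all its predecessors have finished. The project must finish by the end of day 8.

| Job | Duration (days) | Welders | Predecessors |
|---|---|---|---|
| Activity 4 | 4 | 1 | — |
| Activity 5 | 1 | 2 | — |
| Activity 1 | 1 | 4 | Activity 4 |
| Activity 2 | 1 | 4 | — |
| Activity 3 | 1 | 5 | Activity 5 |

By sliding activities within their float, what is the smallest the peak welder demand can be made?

5

Early-start (Activity 4@1, Activity 5@1, Activity 1@5, Activity 2@1, Activity 3@2) gives peak 7: d1:7  d2:6  d3:1  d4:1  d5:4  d6:0  d7:0  d8:0.
Shift Activity 2→2, Activity 3→6.
Schedule Activity 4@1, Activity 5@1, Activity 1@5, Activity 2@2, Activity 3@6: d1:3  d2:5  d3:1  d4:1  d5:4  d6:5  d7:0  d8:0 — peak 5.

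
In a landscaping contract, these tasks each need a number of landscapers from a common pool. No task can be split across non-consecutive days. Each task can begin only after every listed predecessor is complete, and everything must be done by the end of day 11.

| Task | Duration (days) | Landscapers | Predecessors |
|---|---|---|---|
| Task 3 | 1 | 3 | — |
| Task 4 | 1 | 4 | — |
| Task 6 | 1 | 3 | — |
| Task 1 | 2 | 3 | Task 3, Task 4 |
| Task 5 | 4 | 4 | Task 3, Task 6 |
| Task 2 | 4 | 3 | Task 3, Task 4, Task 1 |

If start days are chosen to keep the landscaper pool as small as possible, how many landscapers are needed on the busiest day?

Early-start (Task 3@1, Task 4@1, Task 6@1, Task 1@2, Task 5@2, Task 2@4) gives peak 10: d1:10  d2:7  d3:7  d4:7  d5:7  d6:3  d7:3  d8:0  d9:0  d10:0  d11:0.
Shift Task 6→2, Task 5→3.
Schedule Task 3@1, Task 4@1, Task 6@2, Task 1@2, Task 5@3, Task 2@4: d1:7  d2:6  d3:7  d4:7  d5:7  d6:7  d7:3  d8:0  d9:0  d10:0  d11:0 — peak 7.

7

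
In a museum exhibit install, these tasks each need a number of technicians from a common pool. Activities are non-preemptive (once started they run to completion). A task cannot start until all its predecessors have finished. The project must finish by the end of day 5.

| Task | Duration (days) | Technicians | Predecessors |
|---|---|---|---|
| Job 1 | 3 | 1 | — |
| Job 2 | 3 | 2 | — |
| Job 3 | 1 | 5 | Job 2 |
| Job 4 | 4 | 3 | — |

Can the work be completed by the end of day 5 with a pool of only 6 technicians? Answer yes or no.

yes

Schedule Job 1@1, Job 2@1, Job 3@5, Job 4@1: d1:6  d2:6  d3:6  d4:3  d5:5 — peak 6 ≤ 6.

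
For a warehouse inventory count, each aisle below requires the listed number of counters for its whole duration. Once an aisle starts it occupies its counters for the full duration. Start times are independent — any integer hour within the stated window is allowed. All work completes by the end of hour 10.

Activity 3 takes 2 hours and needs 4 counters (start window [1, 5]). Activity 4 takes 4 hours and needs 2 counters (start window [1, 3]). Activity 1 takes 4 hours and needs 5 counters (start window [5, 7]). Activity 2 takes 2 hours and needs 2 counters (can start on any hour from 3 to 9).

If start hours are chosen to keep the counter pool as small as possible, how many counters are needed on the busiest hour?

5

Early-start (Activity 3@1, Activity 4@1, Activity 1@5, Activity 2@3) gives peak 6: h1:6  h2:6  h3:4  h4:4  h5:5  h6:5  h7:5  h8:5  h9:0  h10:0.
Shift Activity 4→3, Activity 1→7.
Schedule Activity 3@1, Activity 4@3, Activity 1@7, Activity 2@3: h1:4  h2:4  h3:4  h4:4  h5:2  h6:2  h7:5  h8:5  h9:5  h10:5 — peak 5.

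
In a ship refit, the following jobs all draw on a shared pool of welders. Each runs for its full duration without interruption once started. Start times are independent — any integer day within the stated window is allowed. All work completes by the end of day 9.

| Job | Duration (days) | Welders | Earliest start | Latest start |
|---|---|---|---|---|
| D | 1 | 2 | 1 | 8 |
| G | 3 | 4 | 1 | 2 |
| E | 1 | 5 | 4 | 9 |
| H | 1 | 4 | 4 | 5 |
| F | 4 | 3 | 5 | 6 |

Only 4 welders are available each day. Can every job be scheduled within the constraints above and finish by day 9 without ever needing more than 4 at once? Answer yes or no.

no

The minimum achievable peak is 5; 4 < 5, so no feasible schedule stays within the cap.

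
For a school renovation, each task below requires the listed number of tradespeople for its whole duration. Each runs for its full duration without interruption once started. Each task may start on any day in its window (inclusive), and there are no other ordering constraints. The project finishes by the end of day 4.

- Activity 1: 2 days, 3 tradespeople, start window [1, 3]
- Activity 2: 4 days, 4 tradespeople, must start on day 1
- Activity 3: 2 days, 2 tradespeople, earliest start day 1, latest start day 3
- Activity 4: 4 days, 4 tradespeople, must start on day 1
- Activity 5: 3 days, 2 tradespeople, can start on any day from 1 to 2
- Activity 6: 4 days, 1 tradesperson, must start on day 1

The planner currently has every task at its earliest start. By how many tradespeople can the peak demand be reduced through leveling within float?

Early-start peak: d1:16  d2:16  d3:11  d4:9 ⇒ 16.
Leveled (Activity 1@1, Activity 2@1, Activity 3@3, Activity 4@1, Activity 5@1, Activity 6@1): d1:14  d2:14  d3:13  d4:11 ⇒ 14.
Reduction 16 − 14 = 2.

2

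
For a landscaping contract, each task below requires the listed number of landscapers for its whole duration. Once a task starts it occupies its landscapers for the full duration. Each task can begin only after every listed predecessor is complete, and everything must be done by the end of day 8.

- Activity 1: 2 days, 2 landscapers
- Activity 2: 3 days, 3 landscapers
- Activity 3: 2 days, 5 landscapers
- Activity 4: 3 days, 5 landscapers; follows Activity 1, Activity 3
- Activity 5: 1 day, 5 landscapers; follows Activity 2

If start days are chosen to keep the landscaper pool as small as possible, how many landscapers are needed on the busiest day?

Early-start (Activity 1@1, Activity 2@1, Activity 3@1, Activity 4@3, Activity 5@4) gives peak 10: d1:10  d2:10  d3:8  d4:10  d5:5  d6:0  d7:0  d8:0.
Shift Activity 3→3, Activity 4→5, Activity 5→8.
Schedule Activity 1@1, Activity 2@1, Activity 3@3, Activity 4@5, Activity 5@8: d1:5  d2:5  d3:8  d4:5  d5:5  d6:5  d7:5  d8:5 — peak 8.

8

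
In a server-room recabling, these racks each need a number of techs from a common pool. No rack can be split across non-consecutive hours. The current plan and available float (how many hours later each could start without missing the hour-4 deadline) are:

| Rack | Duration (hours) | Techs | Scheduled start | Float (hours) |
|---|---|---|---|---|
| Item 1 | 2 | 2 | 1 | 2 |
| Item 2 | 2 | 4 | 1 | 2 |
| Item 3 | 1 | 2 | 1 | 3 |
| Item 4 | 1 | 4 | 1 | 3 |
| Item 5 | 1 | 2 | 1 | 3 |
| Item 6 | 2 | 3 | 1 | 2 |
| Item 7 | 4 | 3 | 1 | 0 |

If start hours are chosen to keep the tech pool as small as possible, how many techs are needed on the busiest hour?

10

Early-start (Item 1@1, Item 2@1, Item 3@1, Item 4@1, Item 5@1, Item 6@1, Item 7@1) gives peak 20: h1:20  h2:12  h3:3  h4:3.
Shift Item 3→3, Item 4→4, Item 5→3, Item 6→3.
Schedule Item 1@1, Item 2@1, Item 3@3, Item 4@4, Item 5@3, Item 6@3, Item 7@1: h1:9  h2:9  h3:10  h4:10 — peak 10.
Total tech-hours = 38 over 4 hours ⇒ peak ≥ ⌈38/4⌉ = 10, so 10 is optimal.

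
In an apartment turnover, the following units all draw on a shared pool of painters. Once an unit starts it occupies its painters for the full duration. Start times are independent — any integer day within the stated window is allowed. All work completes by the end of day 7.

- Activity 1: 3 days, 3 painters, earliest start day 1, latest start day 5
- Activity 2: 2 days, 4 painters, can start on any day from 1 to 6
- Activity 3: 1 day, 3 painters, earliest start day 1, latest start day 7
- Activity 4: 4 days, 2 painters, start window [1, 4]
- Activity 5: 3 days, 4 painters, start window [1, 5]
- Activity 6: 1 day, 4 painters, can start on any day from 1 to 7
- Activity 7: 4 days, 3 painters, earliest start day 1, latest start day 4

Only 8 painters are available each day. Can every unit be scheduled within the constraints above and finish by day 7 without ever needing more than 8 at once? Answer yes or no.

yes

Schedule Activity 1@1, Activity 2@5, Activity 3@4, Activity 4@1, Activity 5@5, Activity 6@7, Activity 7@1: d1:8  d2:8  d3:8  d4:8  d5:8  d6:8  d7:8 — peak 8 ≤ 8.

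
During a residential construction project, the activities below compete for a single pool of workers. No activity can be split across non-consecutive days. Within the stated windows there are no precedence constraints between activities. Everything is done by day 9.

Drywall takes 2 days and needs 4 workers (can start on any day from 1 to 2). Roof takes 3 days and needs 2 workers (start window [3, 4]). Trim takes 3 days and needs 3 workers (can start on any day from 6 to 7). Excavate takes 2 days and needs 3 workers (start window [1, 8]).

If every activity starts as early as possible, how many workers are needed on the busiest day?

7

Early-start schedule: Drywall@1, Roof@3, Trim@6, Excavate@1.
Load per day: day 1: 7, day 2: 7, day 3: 2, day 4: 2, day 5: 2, day 6: 3, day 7: 3, day 8: 3, day 9: 0.
Peak is 7.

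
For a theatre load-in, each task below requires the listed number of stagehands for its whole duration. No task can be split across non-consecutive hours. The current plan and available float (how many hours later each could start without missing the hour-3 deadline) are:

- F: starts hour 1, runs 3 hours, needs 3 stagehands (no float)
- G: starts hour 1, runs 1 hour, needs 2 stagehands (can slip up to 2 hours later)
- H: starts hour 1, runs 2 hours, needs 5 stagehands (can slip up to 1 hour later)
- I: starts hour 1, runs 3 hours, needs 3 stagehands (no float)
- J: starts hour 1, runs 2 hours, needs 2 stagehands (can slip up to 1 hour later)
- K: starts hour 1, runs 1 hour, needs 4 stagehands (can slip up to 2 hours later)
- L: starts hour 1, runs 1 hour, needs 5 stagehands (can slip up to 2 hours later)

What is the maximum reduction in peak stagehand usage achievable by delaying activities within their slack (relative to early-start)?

9

Early-start peak: h1:24  h2:13  h3:6 ⇒ 24.
Leveled (F@1, G@1, H@1, I@1, J@1, K@3, L@3): h1:15  h2:13  h3:15 ⇒ 15.
Reduction 24 − 15 = 9.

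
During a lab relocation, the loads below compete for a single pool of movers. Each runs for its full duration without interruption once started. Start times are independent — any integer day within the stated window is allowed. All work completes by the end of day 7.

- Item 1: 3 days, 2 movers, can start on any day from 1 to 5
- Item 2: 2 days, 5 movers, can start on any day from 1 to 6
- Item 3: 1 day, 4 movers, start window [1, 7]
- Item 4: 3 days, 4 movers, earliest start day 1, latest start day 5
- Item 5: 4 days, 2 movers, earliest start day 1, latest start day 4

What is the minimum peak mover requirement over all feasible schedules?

7

Early-start (Item 1@1, Item 2@1, Item 3@1, Item 4@1, Item 5@1) gives peak 17: d1:17  d2:13  d3:8  d4:2  d5:0  d6:0  d7:0.
Shift Item 3→3, Item 4→4, Item 5→4.
Schedule Item 1@1, Item 2@1, Item 3@3, Item 4@4, Item 5@4: d1:7  d2:7  d3:6  d4:6  d5:6  d6:6  d7:2 — peak 7.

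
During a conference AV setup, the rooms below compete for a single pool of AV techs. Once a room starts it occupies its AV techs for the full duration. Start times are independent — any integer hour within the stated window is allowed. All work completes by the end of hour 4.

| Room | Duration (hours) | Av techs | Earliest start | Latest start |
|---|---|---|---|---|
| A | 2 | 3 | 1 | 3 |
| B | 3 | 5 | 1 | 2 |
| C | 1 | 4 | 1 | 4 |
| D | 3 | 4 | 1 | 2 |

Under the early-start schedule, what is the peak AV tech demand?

Early-start schedule: A@1, B@1, C@1, D@1.
Load per hour: hour 1: 16, hour 2: 12, hour 3: 9, hour 4: 0.
Peak is 16.

16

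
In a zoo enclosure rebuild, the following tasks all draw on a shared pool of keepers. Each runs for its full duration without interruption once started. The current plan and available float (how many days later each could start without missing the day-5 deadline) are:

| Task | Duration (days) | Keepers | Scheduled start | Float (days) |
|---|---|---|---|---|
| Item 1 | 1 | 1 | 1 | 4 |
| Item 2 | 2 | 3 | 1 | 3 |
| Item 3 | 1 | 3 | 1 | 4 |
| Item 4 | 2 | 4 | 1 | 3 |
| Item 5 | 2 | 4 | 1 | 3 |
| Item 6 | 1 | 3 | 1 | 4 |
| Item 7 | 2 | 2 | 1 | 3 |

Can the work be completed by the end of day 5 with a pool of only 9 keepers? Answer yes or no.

Schedule Item 1@1, Item 2@1, Item 3@1, Item 4@2, Item 5@4, Item 6@3, Item 7@4: d1:7  d2:7  d3:7  d4:6  d5:6 — peak 7 ≤ 9.

yes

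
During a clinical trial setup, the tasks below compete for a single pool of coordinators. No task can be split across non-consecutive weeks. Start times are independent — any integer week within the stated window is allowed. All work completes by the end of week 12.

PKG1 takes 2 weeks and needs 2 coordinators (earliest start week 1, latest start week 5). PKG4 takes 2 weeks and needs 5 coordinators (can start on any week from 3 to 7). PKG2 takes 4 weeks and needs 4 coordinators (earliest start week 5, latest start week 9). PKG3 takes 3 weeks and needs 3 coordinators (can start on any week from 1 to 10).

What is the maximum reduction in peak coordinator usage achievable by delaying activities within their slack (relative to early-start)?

3

Early-start peak: w1:5  w2:5  w3:8  w4:5  w5:4  w6:4  w7:4  w8:4  w9:0  w10:0  w11:0  w12:0 ⇒ 8.
Leveled (PKG1@1, PKG4@3, PKG2@5, PKG3@9): w1:2  w2:2  w3:5  w4:5  w5:4  w6:4  w7:4  w8:4  w9:3  w10:3  w11:3  w12:0 ⇒ 5.
Reduction 8 − 5 = 3.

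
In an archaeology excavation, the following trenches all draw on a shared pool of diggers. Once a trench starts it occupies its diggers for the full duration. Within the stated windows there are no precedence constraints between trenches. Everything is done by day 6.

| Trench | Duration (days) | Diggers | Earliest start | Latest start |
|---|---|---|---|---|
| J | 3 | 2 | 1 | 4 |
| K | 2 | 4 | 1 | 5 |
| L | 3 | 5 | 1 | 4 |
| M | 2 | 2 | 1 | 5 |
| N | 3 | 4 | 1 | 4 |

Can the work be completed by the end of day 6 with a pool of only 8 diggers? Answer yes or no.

The minimum achievable peak is 9; 8 < 9, so no feasible schedule stays within the cap.

no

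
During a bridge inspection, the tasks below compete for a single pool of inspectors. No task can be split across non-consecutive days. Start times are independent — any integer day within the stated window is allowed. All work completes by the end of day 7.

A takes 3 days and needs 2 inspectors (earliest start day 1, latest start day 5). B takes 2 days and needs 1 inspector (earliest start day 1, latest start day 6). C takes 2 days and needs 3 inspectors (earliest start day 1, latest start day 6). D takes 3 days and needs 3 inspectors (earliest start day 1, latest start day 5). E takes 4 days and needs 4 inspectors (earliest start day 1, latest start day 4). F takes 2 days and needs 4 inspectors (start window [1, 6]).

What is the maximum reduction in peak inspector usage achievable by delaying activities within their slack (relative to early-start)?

10

Early-start peak: d1:17  d2:17  d3:9  d4:4  d5:0  d6:0  d7:0 ⇒ 17.
Leveled (A@1, B@1, C@3, D@5, E@4, F@1): d1:7  d2:7  d3:5  d4:7  d5:7  d6:7  d7:7 ⇒ 7.
Reduction 17 − 7 = 10.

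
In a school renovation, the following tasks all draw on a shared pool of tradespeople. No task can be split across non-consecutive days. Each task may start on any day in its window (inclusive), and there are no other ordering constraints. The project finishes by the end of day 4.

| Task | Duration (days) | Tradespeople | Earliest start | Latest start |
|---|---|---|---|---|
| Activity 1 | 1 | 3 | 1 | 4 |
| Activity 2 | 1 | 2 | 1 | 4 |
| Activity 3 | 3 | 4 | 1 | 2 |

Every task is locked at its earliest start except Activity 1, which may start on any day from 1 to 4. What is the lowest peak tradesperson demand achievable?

Activity 1@1: d1:9  d2:4  d3:4  d4:0 → peak 9
Activity 1@2: d1:6  d2:7  d3:4  d4:0 → peak 7
Activity 1@3: d1:6  d2:4  d3:7  d4:0 → peak 7
Activity 1@4: d1:6  d2:4  d3:4  d4:3 → peak 6
Best is Activity 1@4, peak 6.

6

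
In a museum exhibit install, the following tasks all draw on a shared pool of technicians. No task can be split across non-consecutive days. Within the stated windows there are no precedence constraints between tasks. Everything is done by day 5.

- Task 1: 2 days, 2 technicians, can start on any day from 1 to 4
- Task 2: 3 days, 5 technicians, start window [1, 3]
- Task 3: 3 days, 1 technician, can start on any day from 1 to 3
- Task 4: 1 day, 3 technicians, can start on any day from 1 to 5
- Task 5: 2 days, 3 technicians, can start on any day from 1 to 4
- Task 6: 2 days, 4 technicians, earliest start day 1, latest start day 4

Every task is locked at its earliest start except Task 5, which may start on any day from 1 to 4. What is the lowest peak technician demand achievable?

Task 5@1: d1:18  d2:15  d3:6  d4:0  d5:0 → peak 18
Task 5@2: d1:15  d2:15  d3:9  d4:0  d5:0 → peak 15
Task 5@3: d1:15  d2:12  d3:9  d4:3  d5:0 → peak 15
Task 5@4: d1:15  d2:12  d3:6  d4:3  d5:3 → peak 15
Best is Task 5@2, peak 15.

15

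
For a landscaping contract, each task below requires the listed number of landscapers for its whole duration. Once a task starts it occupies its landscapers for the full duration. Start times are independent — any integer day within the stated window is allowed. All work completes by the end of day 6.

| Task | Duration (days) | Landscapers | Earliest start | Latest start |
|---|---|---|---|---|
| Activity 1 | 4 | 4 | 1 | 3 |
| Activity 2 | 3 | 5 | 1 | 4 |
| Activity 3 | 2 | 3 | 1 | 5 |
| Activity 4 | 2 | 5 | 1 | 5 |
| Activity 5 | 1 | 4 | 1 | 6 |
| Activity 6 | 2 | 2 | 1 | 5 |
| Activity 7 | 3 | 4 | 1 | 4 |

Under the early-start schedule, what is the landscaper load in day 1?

27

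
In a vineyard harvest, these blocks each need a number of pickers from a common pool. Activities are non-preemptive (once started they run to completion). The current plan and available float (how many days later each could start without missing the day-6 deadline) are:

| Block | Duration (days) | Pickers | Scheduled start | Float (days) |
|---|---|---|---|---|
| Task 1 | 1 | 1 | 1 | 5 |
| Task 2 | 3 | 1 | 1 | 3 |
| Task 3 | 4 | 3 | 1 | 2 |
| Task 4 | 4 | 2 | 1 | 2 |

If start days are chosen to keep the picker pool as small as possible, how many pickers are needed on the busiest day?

6

Early-start (Task 1@1, Task 2@1, Task 3@1, Task 4@1) gives peak 7: d1:7  d2:6  d3:6  d4:5  d5:0  d6:0.
Shift Task 4→2.
Schedule Task 1@1, Task 2@1, Task 3@1, Task 4@2: d1:5  d2:6  d3:6  d4:5  d5:2  d6:0 — peak 6.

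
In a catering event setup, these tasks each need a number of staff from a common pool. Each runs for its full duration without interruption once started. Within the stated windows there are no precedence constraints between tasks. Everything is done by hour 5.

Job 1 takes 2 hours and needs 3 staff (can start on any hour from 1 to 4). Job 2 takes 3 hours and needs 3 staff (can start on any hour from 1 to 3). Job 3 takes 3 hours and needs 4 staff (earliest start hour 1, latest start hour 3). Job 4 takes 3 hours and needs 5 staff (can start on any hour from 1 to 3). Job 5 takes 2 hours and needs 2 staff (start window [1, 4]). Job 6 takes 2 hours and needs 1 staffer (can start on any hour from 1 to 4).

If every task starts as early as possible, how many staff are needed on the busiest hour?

Early-start schedule: Job 1@1, Job 2@1, Job 3@1, Job 4@1, Job 5@1, Job 6@1.
Load per hour: hour 1: 18, hour 2: 18, hour 3: 12, hour 4: 0, hour 5: 0.
Peak is 18.

18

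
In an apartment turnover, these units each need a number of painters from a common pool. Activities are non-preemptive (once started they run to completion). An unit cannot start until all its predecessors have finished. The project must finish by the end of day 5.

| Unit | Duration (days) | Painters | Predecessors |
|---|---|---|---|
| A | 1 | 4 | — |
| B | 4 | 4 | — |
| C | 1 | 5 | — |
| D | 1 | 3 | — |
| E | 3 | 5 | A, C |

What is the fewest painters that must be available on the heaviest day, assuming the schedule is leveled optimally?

9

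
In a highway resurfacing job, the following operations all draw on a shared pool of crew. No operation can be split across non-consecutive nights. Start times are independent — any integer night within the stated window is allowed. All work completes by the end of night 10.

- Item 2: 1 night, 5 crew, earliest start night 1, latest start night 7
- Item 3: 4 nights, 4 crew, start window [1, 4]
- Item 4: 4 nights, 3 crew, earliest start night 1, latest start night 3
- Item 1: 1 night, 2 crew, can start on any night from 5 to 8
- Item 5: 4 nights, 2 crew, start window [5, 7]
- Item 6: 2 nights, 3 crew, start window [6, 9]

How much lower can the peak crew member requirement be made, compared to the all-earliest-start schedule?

5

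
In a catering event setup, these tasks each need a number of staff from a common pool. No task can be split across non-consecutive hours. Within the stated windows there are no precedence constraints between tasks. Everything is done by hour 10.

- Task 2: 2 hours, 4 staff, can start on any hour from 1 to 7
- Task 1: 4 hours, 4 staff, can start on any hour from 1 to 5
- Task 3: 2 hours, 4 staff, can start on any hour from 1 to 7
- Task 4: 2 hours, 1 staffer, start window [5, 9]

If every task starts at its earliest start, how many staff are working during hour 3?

4

At early start, hour 3 has: Task 1.
Demand: 4 = 4.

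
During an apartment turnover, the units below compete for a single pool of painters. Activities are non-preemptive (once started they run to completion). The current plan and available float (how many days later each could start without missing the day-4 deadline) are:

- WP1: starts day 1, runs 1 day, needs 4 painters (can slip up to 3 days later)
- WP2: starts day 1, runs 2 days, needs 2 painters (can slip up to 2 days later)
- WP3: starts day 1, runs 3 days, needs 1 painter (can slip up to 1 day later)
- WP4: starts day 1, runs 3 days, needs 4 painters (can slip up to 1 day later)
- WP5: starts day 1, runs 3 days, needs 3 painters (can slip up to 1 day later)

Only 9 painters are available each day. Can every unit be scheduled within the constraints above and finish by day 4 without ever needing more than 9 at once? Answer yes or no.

The minimum achievable peak is 10; 9 < 10, so no feasible schedule stays within the cap.

no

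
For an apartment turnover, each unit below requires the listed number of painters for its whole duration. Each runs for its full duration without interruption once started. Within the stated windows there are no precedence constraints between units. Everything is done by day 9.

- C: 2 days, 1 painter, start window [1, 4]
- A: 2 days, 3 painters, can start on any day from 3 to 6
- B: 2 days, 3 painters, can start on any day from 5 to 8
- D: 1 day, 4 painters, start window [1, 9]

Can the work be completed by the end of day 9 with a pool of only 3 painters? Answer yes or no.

no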